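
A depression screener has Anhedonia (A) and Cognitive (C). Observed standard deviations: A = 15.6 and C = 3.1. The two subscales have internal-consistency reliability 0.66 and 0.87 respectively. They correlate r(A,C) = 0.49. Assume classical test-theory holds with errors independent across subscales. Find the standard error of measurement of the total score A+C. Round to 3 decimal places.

Var(total) = 252.97 + 47.3928 = 300.363.
True-score variance = 168.978 + 47.3928 = 216.371, so reliability = 0.7204.
Error variance = 300.363 − 216.371 = 83.9917; SEM = √83.9917 = 9.165.

9.165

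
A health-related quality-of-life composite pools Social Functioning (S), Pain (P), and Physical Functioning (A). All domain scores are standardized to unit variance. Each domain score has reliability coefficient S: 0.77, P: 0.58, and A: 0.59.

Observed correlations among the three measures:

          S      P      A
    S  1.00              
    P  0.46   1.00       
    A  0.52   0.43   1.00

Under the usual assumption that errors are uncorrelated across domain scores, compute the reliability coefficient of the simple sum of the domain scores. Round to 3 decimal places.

Var(S+P+A) = 3 + 2·[0.46 + 0.52 + 0.43] = 3 + 2.82 = 5.82.
Under uncorrelated errors the observed covariances equal the true-score covariances, so only the own-variance terms attenuate.
True-score variance = [0.77 + 0.58 + 0.59] + 2.82 = 1.94 + 2.82 = 4.76.
Reliability = 4.76 / 5.82 = 0.818.

0.818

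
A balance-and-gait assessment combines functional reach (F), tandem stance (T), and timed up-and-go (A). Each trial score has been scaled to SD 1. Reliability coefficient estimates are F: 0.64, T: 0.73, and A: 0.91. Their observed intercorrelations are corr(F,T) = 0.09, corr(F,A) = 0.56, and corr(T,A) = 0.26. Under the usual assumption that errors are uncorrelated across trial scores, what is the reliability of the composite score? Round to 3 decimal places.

0.851

Var(F+T+A) = 3 + 2·[0.09 + 0.56 + 0.26] = 3 + 1.82 = 4.82.
With uncorrelated errors the cross-covariances are all true-score covariance, so they carry over unchanged; only the diagonal terms shrink to ρᵢσᵢ².
True-score variance = [0.64 + 0.73 + 0.91] + 1.82 = 2.28 + 1.82 = 4.1.
Reliability = 4.1 / 4.82 = 0.851.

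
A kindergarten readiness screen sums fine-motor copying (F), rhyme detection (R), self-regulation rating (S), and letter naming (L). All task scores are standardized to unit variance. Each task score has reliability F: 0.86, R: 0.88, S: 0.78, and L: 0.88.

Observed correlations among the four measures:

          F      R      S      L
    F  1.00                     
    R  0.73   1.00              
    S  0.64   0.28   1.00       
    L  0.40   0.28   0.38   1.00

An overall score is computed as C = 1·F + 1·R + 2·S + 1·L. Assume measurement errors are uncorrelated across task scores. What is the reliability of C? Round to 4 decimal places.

0.9161

Var(C) = 1 + 1 + 2² + 1 + 2·[0.73 + 2·0.64 + 0.40 + 2·0.28 + 0.28 + 2·0.38] = 7 + 8.02 = 15.02.
Because errors are independent across components, Cov(Tᵢ,Tⱼ) = Cov(Xᵢ,Xⱼ); the off-diagonal part of the true-score variance is the same as above.
True-score variance = [0.86 + 0.88 + 2²·0.78 + 0.88] + 8.02 = 5.74 + 8.02 = 13.76.
Reliability = 13.76 / 15.02 = 0.9161.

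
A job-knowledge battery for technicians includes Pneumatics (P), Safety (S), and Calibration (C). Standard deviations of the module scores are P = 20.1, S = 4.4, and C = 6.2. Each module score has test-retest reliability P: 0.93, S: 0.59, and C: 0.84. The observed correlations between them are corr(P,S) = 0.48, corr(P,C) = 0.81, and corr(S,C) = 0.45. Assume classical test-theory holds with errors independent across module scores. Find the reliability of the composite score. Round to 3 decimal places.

Var(P+S+C) = 20.1² + 4.4² + 6.2² + 2·[20.1·4.4·0.48 + 20.1·6.2·0.81 + 4.4·6.2·0.45] = 461.81 + 311.339 = 773.149.
Because errors are independent across components, Cov(Tᵢ,Tⱼ) = Cov(Xᵢ,Xⱼ); the off-diagonal part of the true-score variance is the same as above.
True-score variance = [20.1²·0.93 + 4.4²·0.59 + 6.2²·0.84] + 311.339 = 419.441 + 311.339 = 730.78.
Reliability = 730.78 / 773.149 = 0.945.

0.945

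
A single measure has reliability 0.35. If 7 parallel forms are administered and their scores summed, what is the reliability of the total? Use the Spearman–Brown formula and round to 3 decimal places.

0.790

ρ_k = kρ / (1 + (k−1)ρ) = 7·0.35 / (1 + 6·0.35) = 2.450 / 3.100 = 0.790.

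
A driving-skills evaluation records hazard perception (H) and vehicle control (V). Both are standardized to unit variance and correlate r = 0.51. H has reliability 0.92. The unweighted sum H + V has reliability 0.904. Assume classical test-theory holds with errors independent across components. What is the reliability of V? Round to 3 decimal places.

0.790

Var(H+V) = 2 + 2·0.51 = 3.020.
True-score variance = ρ_H + ρ_V + 2·0.51, so 0.904 = (0.92 + ρ_V + 1.02) / 3.020.
ρ_V = 0.904·3.020 − 0.92 − 1.02 = 0.790.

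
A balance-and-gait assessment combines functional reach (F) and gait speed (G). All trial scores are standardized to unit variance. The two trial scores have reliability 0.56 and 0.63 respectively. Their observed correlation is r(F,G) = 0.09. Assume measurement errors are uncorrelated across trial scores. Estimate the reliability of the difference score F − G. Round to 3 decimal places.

Var(F−G) = 1 + 1 − 2·0.09 = 2 − 0.18 = 1.82.
Because errors are independent across components, Cov(Tᵢ,Tⱼ) = Cov(Xᵢ,Xⱼ); the off-diagonal part of the true-score variance is the same as above.
True-score variance = [0.56 + 0.63] − 0.18 = 1.19 − 0.18 = 1.01.
Reliability = 1.01 / 1.82 = 0.555.

0.555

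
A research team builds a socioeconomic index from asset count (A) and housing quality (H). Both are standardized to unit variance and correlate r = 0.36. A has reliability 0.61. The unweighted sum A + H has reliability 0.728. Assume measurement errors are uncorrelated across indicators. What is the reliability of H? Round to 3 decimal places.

Var(A+H) = 2 + 2·0.36 = 2.720.
True-score variance = ρ_A + ρ_H + 2·0.36, so 0.728 = (0.61 + ρ_H + 0.72) / 2.720.
ρ_H = 0.728·2.720 − 0.61 − 0.72 = 0.650.

0.650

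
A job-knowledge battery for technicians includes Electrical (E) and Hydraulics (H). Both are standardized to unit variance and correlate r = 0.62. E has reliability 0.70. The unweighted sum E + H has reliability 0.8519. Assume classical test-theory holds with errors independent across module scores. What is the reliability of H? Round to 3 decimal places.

0.820

Var(E+H) = 2 + 2·0.62 = 3.240.
True-score variance = ρ_E + ρ_H + 2·0.62, so 0.8519 = (0.70 + ρ_H + 1.24) / 3.240.
ρ_H = 0.8519·3.240 − 0.70 − 1.24 = 0.820.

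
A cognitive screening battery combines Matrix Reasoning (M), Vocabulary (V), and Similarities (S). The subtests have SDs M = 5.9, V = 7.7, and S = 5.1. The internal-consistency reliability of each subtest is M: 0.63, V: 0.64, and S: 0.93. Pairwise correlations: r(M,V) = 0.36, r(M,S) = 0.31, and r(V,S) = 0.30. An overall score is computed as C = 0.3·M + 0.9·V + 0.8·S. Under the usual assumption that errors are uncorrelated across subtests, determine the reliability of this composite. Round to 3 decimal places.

Var(C) = 0.3²·5.9² + 0.9²·7.7² + 0.8²·5.1² + 2·[0.27·5.9·7.7·0.36 + 0.24·5.9·5.1·0.31 + 0.72·7.7·5.1·0.30] = 67.8042 + 30.2736 = 98.0778.
With uncorrelated errors the cross-covariances are all true-score covariance, so they carry over unchanged; only the diagonal terms shrink to ρᵢσᵢ².
True-score variance = [0.3²·5.9²·0.63 + 0.9²·7.7²·0.64 + 0.8²·5.1²·0.93] + 30.2736 = 48.1908 + 30.2736 = 78.4644.
Reliability = 78.4644 / 98.0778 = 0.800.

0.800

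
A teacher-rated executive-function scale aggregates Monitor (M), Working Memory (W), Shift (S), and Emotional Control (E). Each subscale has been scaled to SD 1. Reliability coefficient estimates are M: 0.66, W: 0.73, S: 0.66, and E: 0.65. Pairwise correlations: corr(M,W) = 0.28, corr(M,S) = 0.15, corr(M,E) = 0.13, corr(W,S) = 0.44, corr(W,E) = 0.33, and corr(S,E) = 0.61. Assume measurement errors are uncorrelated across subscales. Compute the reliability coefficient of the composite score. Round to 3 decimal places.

Var(M+W+S+E) = 4 + 2·[0.28 + 0.15 + 0.13 + 0.44 + 0.33 + 0.61] = 4 + 3.88 = 7.88.
Because errors are independent across components, Cov(Tᵢ,Tⱼ) = Cov(Xᵢ,Xⱼ); the off-diagonal part of the true-score variance is the same as above.
True-score variance = [0.66 + 0.73 + 0.66 + 0.65] + 3.88 = 2.7 + 3.88 = 6.58.
Reliability = 6.58 / 7.88 = 0.835.

0.835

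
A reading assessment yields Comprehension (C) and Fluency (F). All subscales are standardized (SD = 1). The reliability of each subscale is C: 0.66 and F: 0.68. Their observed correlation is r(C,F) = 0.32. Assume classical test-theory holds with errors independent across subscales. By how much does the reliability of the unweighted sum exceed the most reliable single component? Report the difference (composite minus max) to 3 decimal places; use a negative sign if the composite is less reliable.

Var(sum) = 2 + 0.64 = 2.64; true-score variance = 1.34 + 0.64 = 1.98; composite reliability = 0.7500.
Max component reliability = 0.6800.
Difference = 0.7500 − 0.6800 = 0.070.

0.070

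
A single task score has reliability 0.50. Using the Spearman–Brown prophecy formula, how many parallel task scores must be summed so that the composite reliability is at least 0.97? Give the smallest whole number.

k ≥ ρ*(1−ρ₁)/(ρ₁(1−ρ*)) = 0.97·0.50 / (0.50·0.03) = 32.333.
Smallest integer k = 33.

33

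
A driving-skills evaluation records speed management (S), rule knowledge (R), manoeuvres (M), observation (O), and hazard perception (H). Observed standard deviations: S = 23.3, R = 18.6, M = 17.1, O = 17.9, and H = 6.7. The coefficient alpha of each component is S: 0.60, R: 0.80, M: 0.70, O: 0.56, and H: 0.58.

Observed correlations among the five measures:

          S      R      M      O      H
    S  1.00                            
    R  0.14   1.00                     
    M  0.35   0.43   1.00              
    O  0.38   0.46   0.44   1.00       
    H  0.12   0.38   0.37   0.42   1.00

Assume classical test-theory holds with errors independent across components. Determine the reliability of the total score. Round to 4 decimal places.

0.8444

Var(S+R+M+O+H) = 23.3² + 18.6² + 17.1² + 17.9² + 6.7² + 2·[23.3·18.6·0.14 + 23.3·17.1·0.35 + 23.3·17.9·0.38 + 23.3·6.7·0.12 + 18.6·17.1·0.43 + 18.6·17.9·0.46 + 18.6·6.7·0.38 + 17.1·17.9·0.44 + 17.1·6.7·0.37 + 17.9·6.7·0.42] = 1546.56 + 1884.12 = 3430.68.
Under uncorrelated errors the observed covariances equal the true-score covariances, so only the own-variance terms attenuate.
True-score variance = [23.3²·0.60 + 18.6²·0.80 + 17.1²·0.70 + 17.9²·0.56 + 6.7²·0.58] + 1884.12 = 1012.65 + 1884.12 = 2896.77.
Reliability = 2896.77 / 3430.68 = 0.8444.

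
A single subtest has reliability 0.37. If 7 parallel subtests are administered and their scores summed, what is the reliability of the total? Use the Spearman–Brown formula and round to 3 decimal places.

ρ_k = kρ / (1 + (k−1)ρ) = 7·0.37 / (1 + 6·0.37) = 2.590 / 3.220 = 0.804.

0.804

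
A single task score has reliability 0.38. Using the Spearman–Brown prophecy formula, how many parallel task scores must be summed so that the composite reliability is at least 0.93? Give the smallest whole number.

k ≥ ρ*(1−ρ₁)/(ρ₁(1−ρ*)) = 0.93·0.62 / (0.38·0.07) = 21.677.
Smallest integer k = 22.

22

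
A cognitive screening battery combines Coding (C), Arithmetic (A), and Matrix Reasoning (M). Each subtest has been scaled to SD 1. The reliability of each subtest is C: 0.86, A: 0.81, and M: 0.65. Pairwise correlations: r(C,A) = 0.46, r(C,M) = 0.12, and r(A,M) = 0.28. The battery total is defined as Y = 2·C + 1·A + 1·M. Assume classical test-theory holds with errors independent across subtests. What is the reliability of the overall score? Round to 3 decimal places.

Var(Y) = 2² + 1 + 1 + 2·[2·0.46 + 2·0.12 + 0.28] = 6 + 2.88 = 8.88.
With uncorrelated errors the cross-covariances are all true-score covariance, so they carry over unchanged; only the diagonal terms shrink to ρᵢσᵢ².
True-score variance = [2²·0.86 + 0.81 + 0.65] + 2.88 = 4.9 + 2.88 = 7.78.
Reliability = 7.78 / 8.88 = 0.876.

0.876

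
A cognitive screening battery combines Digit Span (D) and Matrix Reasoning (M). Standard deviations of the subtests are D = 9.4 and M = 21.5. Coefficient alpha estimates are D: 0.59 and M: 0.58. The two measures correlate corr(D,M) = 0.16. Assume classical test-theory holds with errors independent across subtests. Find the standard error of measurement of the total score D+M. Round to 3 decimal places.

15.178

Var(total) = 550.61 + 64.672 = 615.282.
True-score variance = 320.237 + 64.672 = 384.909, so reliability = 0.6256.
Error variance = 615.282 − 384.909 = 230.373; SEM = √230.373 = 15.178.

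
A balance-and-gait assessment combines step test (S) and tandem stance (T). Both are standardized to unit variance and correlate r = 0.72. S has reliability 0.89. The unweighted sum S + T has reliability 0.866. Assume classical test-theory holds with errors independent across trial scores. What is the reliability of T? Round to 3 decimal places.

Var(S+T) = 2 + 2·0.72 = 3.440.
True-score variance = ρ_S + ρ_T + 2·0.72, so 0.866 = (0.89 + ρ_T + 1.44) / 3.440.
ρ_T = 0.866·3.440 − 0.89 − 1.44 = 0.649.

0.649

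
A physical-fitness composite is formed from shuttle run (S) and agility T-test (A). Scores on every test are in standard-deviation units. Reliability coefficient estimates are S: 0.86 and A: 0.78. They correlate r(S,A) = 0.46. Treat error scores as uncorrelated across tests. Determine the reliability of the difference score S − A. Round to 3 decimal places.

0.667

Var(S−A) = 1 + 1 − 2·0.46 = 2 − 0.92 = 1.08.
Because errors are independent across components, Cov(Tᵢ,Tⱼ) = Cov(Xᵢ,Xⱼ); the off-diagonal part of the true-score variance is the same as above.
True-score variance = [0.86 + 0.78] − 0.92 = 1.64 − 0.92 = 0.72.
Reliability = 0.72 / 1.08 = 0.667.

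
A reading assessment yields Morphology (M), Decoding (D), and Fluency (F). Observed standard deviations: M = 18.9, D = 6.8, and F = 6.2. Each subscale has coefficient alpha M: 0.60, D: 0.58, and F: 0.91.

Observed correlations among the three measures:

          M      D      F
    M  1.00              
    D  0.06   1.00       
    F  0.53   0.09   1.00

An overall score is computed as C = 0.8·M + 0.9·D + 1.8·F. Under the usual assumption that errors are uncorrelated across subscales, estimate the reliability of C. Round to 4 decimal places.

0.8003

Var(C) = 0.8²·18.9² + 0.9²·6.8² + 1.8²·6.2² + 2·[0.72·18.9·6.8·0.06 + 1.44·18.9·6.2·0.53 + 1.62·6.8·6.2·0.09] = 390.614 + 202.262 = 592.876.
Because errors are independent across components, Cov(Tᵢ,Tⱼ) = Cov(Xᵢ,Xⱼ); the off-diagonal part of the true-score variance is the same as above.
True-score variance = [0.8²·18.9²·0.60 + 0.9²·6.8²·0.58 + 1.8²·6.2²·0.91] + 202.262 = 272.229 + 202.262 = 474.49.
Reliability = 474.49 / 592.876 = 0.8003.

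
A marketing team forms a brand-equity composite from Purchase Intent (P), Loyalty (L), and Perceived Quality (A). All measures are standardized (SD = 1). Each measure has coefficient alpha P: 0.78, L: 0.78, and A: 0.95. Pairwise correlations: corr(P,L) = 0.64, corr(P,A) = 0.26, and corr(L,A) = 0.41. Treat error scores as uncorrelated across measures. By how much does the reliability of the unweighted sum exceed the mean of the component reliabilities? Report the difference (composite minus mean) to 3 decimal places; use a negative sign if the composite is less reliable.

Var(sum) = 3 + 2.62 = 5.62; true-score variance = 2.51 + 2.62 = 5.13; composite reliability = 0.9128.
Mean component reliability = 0.8367.
Difference = 0.9128 − 0.8367 = 0.076.

0.076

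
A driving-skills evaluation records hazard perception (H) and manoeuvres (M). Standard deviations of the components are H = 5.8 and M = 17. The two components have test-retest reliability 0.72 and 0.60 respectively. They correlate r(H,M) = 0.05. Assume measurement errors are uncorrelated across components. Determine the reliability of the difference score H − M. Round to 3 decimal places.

0.600

Var(H−M) = 5.8² + 17² − 2·5.8·17·0.05 = 322.64 − 9.86 = 312.78.
Because errors are independent across components, Cov(Tᵢ,Tⱼ) = Cov(Xᵢ,Xⱼ); the off-diagonal part of the true-score variance is the same as above.
True-score variance = [5.8²·0.72 + 17²·0.60] − 9.86 = 197.621 − 9.86 = 187.761.
Reliability = 187.761 / 312.78 = 0.600.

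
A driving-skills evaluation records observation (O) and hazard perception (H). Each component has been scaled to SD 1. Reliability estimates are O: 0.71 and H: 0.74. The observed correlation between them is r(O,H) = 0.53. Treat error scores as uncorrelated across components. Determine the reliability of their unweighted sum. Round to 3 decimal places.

Var(O+H) = 2 + 2·[0.53] = 2 + 1.06 = 3.06.
With uncorrelated errors the cross-covariances are all true-score covariance, so they carry over unchanged; only the diagonal terms shrink to ρᵢσᵢ².
True-score variance = [0.71 + 0.74] + 1.06 = 1.45 + 1.06 = 2.51.
Reliability = 2.51 / 3.06 = 0.820.

0.820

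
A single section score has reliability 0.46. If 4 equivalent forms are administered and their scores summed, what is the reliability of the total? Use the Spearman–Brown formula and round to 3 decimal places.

ρ_k = kρ / (1 + (k−1)ρ) = 4·0.46 / (1 + 3·0.46) = 1.840 / 2.380 = 0.773.

0.773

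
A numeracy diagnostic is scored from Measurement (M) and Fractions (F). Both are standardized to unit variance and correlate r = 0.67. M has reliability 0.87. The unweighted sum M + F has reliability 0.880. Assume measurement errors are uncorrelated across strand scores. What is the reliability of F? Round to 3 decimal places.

0.729

Var(M+F) = 2 + 2·0.67 = 3.340.
True-score variance = ρ_M + ρ_F + 2·0.67, so 0.880 = (0.87 + ρ_F + 1.34) / 3.340.
ρ_F = 0.880·3.340 − 0.87 − 1.34 = 0.729.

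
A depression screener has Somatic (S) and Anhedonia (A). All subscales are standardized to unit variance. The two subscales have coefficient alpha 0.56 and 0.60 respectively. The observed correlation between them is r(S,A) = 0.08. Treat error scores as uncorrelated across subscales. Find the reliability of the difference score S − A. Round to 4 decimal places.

0.5435

Var(S−A) = 1 + 1 − 2·0.08 = 2 − 0.16 = 1.84.
With uncorrelated errors the cross-covariances are all true-score covariance, so they carry over unchanged; only the diagonal terms shrink to ρᵢσᵢ².
True-score variance = [0.56 + 0.60] − 0.16 = 1.16 − 0.16 = 1.
Reliability = 1 / 1.84 = 0.5435.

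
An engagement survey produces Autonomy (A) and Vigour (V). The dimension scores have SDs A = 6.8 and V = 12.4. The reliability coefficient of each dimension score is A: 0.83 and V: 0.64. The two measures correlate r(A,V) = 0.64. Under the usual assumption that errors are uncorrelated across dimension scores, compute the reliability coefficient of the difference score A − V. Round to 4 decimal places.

0.3134

Var(A−V) = 6.8² + 12.4² − 2·6.8·12.4·0.64 = 200 − 107.93 = 92.0704.
Under uncorrelated errors the observed covariances equal the true-score covariances, so only the own-variance terms attenuate.
True-score variance = [6.8²·0.83 + 12.4²·0.64] − 107.93 = 136.786 − 107.93 = 28.856.
Reliability = 28.856 / 92.0704 = 0.3134.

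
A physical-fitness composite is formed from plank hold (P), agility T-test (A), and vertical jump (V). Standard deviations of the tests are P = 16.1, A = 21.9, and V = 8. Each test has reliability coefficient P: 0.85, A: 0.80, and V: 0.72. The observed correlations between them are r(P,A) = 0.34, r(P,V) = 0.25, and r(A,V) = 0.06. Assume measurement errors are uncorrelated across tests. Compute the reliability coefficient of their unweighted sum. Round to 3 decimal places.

0.865

Var(P+A+V) = 16.1² + 21.9² + 8² + 2·[16.1·21.9·0.34 + 16.1·8·0.25 + 21.9·8·0.06] = 802.82 + 325.185 = 1128.01.
Because errors are independent across components, Cov(Tᵢ,Tⱼ) = Cov(Xᵢ,Xⱼ); the off-diagonal part of the true-score variance is the same as above.
True-score variance = [16.1²·0.85 + 21.9²·0.80 + 8²·0.72] + 325.185 = 650.096 + 325.185 = 975.282.
Reliability = 975.282 / 1128.01 = 0.865.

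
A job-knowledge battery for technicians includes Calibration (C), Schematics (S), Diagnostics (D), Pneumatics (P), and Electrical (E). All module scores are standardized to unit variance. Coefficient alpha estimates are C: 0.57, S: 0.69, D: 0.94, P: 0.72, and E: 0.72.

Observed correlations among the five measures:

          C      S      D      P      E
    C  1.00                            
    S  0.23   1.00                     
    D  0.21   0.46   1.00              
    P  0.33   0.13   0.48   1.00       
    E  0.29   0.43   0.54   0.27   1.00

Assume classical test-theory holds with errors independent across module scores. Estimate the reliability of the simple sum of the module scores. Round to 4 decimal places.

0.8842

Var(C+S+D+P+E) = 5 + 2·[0.23 + 0.21 + 0.33 + 0.29 + 0.46 + 0.13 + 0.43 + 0.48 + 0.54 + 0.27] = 5 + 6.74 = 11.74.
Because errors are independent across components, Cov(Tᵢ,Tⱼ) = Cov(Xᵢ,Xⱼ); the off-diagonal part of the true-score variance is the same as above.
True-score variance = [0.57 + 0.69 + 0.94 + 0.72 + 0.72] + 6.74 = 3.64 + 6.74 = 10.38.
Reliability = 10.38 / 11.74 = 0.8842.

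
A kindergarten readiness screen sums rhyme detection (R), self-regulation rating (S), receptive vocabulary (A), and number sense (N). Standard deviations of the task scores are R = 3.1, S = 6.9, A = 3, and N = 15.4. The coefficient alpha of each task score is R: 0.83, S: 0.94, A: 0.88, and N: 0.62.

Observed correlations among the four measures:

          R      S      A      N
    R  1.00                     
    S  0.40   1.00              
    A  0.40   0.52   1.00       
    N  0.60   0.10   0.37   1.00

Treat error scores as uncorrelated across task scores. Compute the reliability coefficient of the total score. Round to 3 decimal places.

Var(R+S+A+N) = 3.1² + 6.9² + 3² + 15.4² + 2·[3.1·6.9·0.40 + 3.1·3·0.40 + 3.1·15.4·0.60 + 6.9·3·0.52 + 6.9·15.4·0.10 + 3·15.4·0.37] = 303.38 + 158.808 = 462.188.
Because errors are independent across components, Cov(Tᵢ,Tⱼ) = Cov(Xᵢ,Xⱼ); the off-diagonal part of the true-score variance is the same as above.
True-score variance = [3.1²·0.83 + 6.9²·0.94 + 3²·0.88 + 15.4²·0.62] + 158.808 = 207.689 + 158.808 = 366.497.
Reliability = 366.497 / 462.188 = 0.793.

0.793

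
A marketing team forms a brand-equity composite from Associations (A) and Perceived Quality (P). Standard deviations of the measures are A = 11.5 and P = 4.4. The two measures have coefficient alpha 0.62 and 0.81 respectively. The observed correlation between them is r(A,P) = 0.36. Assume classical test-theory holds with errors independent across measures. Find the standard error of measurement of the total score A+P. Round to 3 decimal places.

Var(total) = 151.61 + 36.432 = 188.042.
True-score variance = 97.6766 + 36.432 = 134.109, so reliability = 0.7132.
Error variance = 188.042 − 134.109 = 53.9334; SEM = √53.9334 = 7.344.

7.344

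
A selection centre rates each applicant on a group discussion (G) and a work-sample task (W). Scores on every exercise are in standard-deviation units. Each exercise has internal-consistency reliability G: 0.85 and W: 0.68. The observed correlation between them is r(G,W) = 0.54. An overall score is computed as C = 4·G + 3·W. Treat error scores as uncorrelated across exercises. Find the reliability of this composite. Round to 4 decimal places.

Var(C) = 4² + 3² + 2·[12·0.54] = 25 + 12.96 = 37.96.
Under uncorrelated errors the observed covariances equal the true-score covariances, so only the own-variance terms attenuate.
True-score variance = [4²·0.85 + 3²·0.68] + 12.96 = 19.72 + 12.96 = 32.68.
Reliability = 32.68 / 37.96 = 0.8609.

0.8609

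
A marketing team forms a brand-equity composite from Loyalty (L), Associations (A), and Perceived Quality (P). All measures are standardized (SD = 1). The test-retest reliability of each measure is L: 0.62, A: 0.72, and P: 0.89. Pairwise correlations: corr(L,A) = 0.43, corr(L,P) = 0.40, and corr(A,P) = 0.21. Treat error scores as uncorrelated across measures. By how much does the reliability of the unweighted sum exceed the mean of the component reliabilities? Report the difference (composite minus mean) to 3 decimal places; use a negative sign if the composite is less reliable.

0.105

Var(sum) = 3 + 2.08 = 5.08; true-score variance = 2.23 + 2.08 = 4.31; composite reliability = 0.8484.
Mean component reliability = 0.7433.
Difference = 0.8484 − 0.7433 = 0.105.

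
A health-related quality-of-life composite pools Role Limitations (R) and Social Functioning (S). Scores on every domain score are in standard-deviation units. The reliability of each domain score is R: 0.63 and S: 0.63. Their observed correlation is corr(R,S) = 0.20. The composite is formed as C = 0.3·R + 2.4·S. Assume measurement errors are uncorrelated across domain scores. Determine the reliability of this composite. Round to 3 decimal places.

0.647

Var(C) = 0.3² + 2.4² + 2·[0.72·0.20] = 5.85 + 0.288 = 6.138.
Because errors are independent across components, Cov(Tᵢ,Tⱼ) = Cov(Xᵢ,Xⱼ); the off-diagonal part of the true-score variance is the same as above.
True-score variance = [0.3²·0.63 + 2.4²·0.63] + 0.288 = 3.6855 + 0.288 = 3.9735.
Reliability = 3.9735 / 6.138 = 0.647.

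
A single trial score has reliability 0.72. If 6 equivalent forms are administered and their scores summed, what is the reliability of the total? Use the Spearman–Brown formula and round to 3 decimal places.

0.939

ρ_k = kρ / (1 + (k−1)ρ) = 6·0.72 / (1 + 5·0.72) = 4.320 / 4.600 = 0.939.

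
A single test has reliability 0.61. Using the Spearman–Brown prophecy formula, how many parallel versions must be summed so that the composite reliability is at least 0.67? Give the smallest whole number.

2

k ≥ ρ*(1−ρ₁)/(ρ₁(1−ρ*)) = 0.67·0.39 / (0.61·0.33) = 1.298.
Smallest integer k = 2.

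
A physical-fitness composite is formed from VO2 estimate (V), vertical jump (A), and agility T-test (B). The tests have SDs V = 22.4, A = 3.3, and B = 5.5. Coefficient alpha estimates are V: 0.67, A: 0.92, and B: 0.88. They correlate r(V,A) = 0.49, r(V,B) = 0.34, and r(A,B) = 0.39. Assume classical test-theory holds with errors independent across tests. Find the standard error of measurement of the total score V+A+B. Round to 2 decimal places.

13.04

Var(total) = 542.9 + 170.375 = 713.275.
True-score variance = 372.818 + 170.375 = 543.193, so reliability = 0.7615.
Error variance = 713.275 − 543.193 = 170.082; SEM = √170.082 = 13.04.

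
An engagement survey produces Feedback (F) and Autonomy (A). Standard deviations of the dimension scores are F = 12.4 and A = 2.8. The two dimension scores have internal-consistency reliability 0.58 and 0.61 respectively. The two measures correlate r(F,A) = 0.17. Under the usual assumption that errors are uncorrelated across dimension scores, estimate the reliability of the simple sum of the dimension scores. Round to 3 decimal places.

0.610

Var(F+A) = 12.4² + 2.8² + 2·[12.4·2.8·0.17] = 161.6 + 11.8048 = 173.405.
Under uncorrelated errors the observed covariances equal the true-score covariances, so only the own-variance terms attenuate.
True-score variance = [12.4²·0.58 + 2.8²·0.61] + 11.8048 = 93.9632 + 11.8048 = 105.768.
Reliability = 105.768 / 173.405 = 0.610.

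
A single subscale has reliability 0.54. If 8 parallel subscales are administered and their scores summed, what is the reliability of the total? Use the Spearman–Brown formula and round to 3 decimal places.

ρ_k = kρ / (1 + (k−1)ρ) = 8·0.54 / (1 + 7·0.54) = 4.320 / 4.780 = 0.904.

0.904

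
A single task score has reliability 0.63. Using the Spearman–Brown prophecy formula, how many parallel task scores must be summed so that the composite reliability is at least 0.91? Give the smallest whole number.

6

k ≥ ρ*(1−ρ₁)/(ρ₁(1−ρ*)) = 0.91·0.37 / (0.63·0.09) = 5.938.
Smallest integer k = 6.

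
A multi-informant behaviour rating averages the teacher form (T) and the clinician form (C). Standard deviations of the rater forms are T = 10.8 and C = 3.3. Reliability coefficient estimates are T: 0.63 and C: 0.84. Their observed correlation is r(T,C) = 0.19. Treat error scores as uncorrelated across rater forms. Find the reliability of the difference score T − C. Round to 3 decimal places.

Var(T−C) = 10.8² + 3.3² − 2·10.8·3.3·0.19 = 127.53 − 13.5432 = 113.987.
With uncorrelated errors the cross-covariances are all true-score covariance, so they carry over unchanged; only the diagonal terms shrink to ρᵢσᵢ².
True-score variance = [10.8²·0.63 + 3.3²·0.84] − 13.5432 = 82.6308 − 13.5432 = 69.0876.
Reliability = 69.0876 / 113.987 = 0.606.

0.606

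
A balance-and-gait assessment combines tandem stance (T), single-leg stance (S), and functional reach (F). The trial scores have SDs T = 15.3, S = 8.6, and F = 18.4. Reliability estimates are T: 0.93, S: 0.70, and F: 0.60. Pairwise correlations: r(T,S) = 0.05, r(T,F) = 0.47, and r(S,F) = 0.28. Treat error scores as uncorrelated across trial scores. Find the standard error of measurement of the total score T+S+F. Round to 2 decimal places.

13.19

Var(total) = 646.61 + 366.401 = 1013.01.
True-score variance = 472.612 + 366.401 = 839.013, so reliability = 0.8282.
Error variance = 1013.01 − 839.013 = 173.998; SEM = √173.998 = 13.19.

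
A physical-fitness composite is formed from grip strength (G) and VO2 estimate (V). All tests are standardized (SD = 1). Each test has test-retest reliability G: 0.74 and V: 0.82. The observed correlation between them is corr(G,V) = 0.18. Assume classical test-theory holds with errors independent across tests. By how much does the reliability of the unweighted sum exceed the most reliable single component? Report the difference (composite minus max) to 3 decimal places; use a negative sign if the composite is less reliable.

-0.006

Var(sum) = 2 + 0.36 = 2.36; true-score variance = 1.56 + 0.36 = 1.92; composite reliability = 0.8136.
Max component reliability = 0.8200.
Difference = 0.8136 − 0.8200 = -0.006.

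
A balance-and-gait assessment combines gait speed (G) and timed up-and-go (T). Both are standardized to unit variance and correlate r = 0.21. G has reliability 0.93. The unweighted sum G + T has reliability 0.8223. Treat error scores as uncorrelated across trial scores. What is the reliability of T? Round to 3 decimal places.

0.640

Var(G+T) = 2 + 2·0.21 = 2.420.
True-score variance = ρ_G + ρ_T + 2·0.21, so 0.8223 = (0.93 + ρ_T + 0.42) / 2.420.
ρ_T = 0.8223·2.420 − 0.93 − 0.42 = 0.640.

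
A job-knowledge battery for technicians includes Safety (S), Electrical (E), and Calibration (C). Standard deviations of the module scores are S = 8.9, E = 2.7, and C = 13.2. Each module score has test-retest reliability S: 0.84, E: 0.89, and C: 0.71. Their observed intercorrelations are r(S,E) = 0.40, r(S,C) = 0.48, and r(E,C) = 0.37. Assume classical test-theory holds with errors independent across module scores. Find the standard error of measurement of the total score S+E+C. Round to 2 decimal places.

8.00

Var(total) = 260.74 + 158.378 = 419.118.
True-score variance = 196.735 + 158.378 = 355.113, so reliability = 0.8473.
Error variance = 419.118 − 355.113 = 64.0051; SEM = √64.0051 = 8.00.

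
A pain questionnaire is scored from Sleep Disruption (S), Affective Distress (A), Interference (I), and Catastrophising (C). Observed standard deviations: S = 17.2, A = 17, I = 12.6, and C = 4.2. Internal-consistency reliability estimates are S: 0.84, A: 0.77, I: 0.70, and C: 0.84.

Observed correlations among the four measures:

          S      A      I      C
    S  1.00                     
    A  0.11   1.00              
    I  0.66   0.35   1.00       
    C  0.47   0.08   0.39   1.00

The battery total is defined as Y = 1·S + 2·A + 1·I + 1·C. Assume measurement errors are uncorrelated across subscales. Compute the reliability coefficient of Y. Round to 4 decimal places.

Var(Y) = 17.2² + 2²·17² + 12.6² + 4.2² + 2·[2·17.2·17·0.11 + 17.2·12.6·0.66 + 17.2·4.2·0.47 + 2·17·12.6·0.35 + 2·17·4.2·0.08 + 12.6·4.2·0.39] = 1628.24 + 846.638 = 2474.88.
With uncorrelated errors the cross-covariances are all true-score covariance, so they carry over unchanged; only the diagonal terms shrink to ρᵢσᵢ².
True-score variance = [17.2²·0.84 + 2²·17²·0.77 + 12.6²·0.70 + 4.2²·0.84] + 846.638 = 1264.58 + 846.638 = 2111.21.
Reliability = 2111.21 / 2474.88 = 0.8531.

0.8531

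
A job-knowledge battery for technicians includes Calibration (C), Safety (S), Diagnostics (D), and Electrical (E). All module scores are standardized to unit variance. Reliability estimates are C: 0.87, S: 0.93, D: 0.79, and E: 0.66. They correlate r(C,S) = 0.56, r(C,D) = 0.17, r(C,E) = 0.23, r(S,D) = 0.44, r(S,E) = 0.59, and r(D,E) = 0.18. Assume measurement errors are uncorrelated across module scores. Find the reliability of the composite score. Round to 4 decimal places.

Var(C+S+D+E) = 4 + 2·[0.56 + 0.17 + 0.23 + 0.44 + 0.59 + 0.18] = 4 + 4.34 = 8.34.
Because errors are independent across components, Cov(Tᵢ,Tⱼ) = Cov(Xᵢ,Xⱼ); the off-diagonal part of the true-score variance is the same as above.
True-score variance = [0.87 + 0.93 + 0.79 + 0.66] + 4.34 = 3.25 + 4.34 = 7.59.
Reliability = 7.59 / 8.34 = 0.9101.

0.9101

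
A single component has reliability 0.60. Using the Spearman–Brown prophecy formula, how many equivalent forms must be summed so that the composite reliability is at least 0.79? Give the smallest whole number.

k ≥ ρ*(1−ρ₁)/(ρ₁(1−ρ*)) = 0.79·0.40 / (0.60·0.21) = 2.508.
Smallest integer k = 3.

3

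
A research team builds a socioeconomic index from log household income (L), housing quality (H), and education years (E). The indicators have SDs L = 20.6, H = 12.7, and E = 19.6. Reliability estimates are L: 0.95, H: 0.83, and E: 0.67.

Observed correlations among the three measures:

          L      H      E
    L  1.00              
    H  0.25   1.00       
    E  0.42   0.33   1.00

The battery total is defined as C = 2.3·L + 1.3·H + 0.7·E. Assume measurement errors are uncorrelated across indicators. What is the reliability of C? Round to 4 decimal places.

0.9418

Var(C) = 2.3²·20.6² + 1.3²·12.7² + 0.7²·19.6² + 2·[2.99·20.6·12.7·0.25 + 1.61·20.6·19.6·0.42 + 0.91·12.7·19.6·0.33] = 2705.68 + 1086.67 = 3792.35.
Under uncorrelated errors the observed covariances equal the true-score covariances, so only the own-variance terms attenuate.
True-score variance = [2.3²·20.6²·0.95 + 1.3²·12.7²·0.83 + 0.7²·19.6²·0.67] + 1086.67 = 2484.98 + 1086.67 = 3571.65.
Reliability = 3571.65 / 3792.35 = 0.9418.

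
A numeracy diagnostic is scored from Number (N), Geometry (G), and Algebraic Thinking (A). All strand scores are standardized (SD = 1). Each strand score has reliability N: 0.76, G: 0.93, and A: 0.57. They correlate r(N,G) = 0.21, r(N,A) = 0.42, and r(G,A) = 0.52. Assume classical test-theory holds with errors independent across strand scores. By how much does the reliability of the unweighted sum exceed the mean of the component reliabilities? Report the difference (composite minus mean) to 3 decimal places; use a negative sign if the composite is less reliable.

Var(sum) = 3 + 2.3 = 5.3; true-score variance = 2.26 + 2.3 = 4.56; composite reliability = 0.8604.
Mean component reliability = 0.7533.
Difference = 0.8604 − 0.7533 = 0.107.

0.107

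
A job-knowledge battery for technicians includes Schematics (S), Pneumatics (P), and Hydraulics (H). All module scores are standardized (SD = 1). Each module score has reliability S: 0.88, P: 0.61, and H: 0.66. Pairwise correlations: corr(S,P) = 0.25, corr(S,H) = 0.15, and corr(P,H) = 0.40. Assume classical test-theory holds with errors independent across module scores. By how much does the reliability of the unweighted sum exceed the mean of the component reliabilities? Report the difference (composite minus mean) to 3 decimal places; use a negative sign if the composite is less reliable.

0.099

Var(sum) = 3 + 1.6 = 4.6; true-score variance = 2.15 + 1.6 = 3.75; composite reliability = 0.8152.
Mean component reliability = 0.7167.
Difference = 0.8152 − 0.7167 = 0.099.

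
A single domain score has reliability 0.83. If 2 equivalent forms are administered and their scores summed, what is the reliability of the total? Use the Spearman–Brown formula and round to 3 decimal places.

ρ_k = kρ / (1 + (k−1)ρ) = 2·0.83 / (1 + 1·0.83) = 1.660 / 1.830 = 0.907.

0.907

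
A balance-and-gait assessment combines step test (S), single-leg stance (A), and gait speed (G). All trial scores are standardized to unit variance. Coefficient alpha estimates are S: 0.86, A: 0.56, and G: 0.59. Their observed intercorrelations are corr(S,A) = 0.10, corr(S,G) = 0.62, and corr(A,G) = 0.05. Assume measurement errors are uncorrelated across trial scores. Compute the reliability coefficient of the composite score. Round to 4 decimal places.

Var(S+A+G) = 3 + 2·[0.10 + 0.62 + 0.05] = 3 + 1.54 = 4.54.
Under uncorrelated errors the observed covariances equal the true-score covariances, so only the own-variance terms attenuate.
True-score variance = [0.86 + 0.56 + 0.59] + 1.54 = 2.01 + 1.54 = 3.55.
Reliability = 3.55 / 4.54 = 0.7819.

0.7819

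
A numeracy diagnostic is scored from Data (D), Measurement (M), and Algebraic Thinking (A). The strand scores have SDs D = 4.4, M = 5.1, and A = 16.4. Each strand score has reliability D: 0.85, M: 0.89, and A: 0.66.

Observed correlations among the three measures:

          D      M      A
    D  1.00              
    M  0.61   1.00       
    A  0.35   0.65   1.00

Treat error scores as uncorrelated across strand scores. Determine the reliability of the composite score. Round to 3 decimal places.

Var(D+M+A) = 4.4² + 5.1² + 16.4² + 2·[4.4·5.1·0.61 + 4.4·16.4·0.35 + 5.1·16.4·0.65] = 314.33 + 186.621 = 500.951.
Because errors are independent across components, Cov(Tᵢ,Tⱼ) = Cov(Xᵢ,Xⱼ); the off-diagonal part of the true-score variance is the same as above.
True-score variance = [4.4²·0.85 + 5.1²·0.89 + 16.4²·0.66] + 186.621 = 217.118 + 186.621 = 403.739.
Reliability = 403.739 / 500.951 = 0.806.

0.806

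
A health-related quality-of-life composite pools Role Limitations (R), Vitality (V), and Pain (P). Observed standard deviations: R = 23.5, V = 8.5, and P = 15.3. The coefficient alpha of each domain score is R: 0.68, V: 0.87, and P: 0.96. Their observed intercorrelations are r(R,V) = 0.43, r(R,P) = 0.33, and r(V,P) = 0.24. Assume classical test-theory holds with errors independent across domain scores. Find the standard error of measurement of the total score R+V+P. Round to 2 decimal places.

13.98

Var(total) = 858.59 + 471.512 = 1330.1.
True-score variance = 663.114 + 471.512 = 1134.63, so reliability = 0.8530.
Error variance = 1330.1 − 1134.63 = 195.476; SEM = √195.476 = 13.98.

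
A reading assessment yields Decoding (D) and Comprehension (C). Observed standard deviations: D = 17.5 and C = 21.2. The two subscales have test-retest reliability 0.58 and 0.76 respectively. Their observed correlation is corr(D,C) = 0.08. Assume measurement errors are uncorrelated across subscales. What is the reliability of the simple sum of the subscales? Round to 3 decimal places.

0.710

Var(D+C) = 17.5² + 21.2² + 2·[17.5·21.2·0.08] = 755.69 + 59.36 = 815.05.
Under uncorrelated errors the observed covariances equal the true-score covariances, so only the own-variance terms attenuate.
True-score variance = [17.5²·0.58 + 21.2²·0.76] + 59.36 = 519.199 + 59.36 = 578.559.
Reliability = 578.559 / 815.05 = 0.710.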